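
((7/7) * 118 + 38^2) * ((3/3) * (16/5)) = 24992/5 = 4998.40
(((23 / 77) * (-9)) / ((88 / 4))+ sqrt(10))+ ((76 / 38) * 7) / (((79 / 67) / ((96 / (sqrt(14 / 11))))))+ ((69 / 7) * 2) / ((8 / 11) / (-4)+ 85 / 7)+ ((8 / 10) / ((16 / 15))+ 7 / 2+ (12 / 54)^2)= sqrt(10)+ 490786027 / 84249396+ 6432 * sqrt(154) / 79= 1019.36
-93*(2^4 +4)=-1860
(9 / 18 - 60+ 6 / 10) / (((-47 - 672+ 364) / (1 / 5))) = 589 / 17750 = 0.03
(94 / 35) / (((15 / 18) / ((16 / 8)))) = 1128 / 175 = 6.45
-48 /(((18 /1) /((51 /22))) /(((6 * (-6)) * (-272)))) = -665856 /11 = -60532.36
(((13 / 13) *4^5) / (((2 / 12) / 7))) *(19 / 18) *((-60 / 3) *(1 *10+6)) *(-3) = 43581440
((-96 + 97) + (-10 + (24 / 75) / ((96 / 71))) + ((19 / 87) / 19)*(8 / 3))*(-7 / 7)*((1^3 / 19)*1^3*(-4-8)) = -227923 / 41325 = -5.52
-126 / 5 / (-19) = 126 / 95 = 1.33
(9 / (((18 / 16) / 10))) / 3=80 / 3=26.67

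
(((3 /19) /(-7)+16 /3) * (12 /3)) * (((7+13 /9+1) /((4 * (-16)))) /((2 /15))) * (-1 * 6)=900575 /6384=141.07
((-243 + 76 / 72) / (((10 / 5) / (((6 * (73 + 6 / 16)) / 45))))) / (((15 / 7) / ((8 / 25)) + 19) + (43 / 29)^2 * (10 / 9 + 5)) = -30.24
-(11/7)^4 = -14641/2401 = -6.10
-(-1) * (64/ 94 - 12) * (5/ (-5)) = 532/ 47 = 11.32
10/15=0.67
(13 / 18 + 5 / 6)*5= 70 / 9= 7.78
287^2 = 82369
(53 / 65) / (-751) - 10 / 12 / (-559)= 0.00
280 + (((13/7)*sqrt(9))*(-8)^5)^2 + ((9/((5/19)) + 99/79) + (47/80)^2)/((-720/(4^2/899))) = 33404760195145754270081/1002248352000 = 33329823020.90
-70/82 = -0.85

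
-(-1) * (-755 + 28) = -727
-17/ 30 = -0.57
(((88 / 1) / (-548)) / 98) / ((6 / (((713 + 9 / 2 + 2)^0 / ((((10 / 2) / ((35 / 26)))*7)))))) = -11 / 1047228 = -0.00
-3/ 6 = -0.50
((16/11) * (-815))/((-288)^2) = -815/57024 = -0.01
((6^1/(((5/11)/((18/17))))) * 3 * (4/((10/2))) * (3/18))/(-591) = -792/83725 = -0.01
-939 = -939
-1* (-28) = 28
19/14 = 1.36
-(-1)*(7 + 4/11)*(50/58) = 2025/319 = 6.35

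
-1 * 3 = -3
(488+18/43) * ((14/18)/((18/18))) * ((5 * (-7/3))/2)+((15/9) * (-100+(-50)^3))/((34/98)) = -11905093165/19737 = -603186.56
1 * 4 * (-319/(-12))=319/3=106.33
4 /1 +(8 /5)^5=45268 /3125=14.49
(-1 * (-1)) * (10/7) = 10/7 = 1.43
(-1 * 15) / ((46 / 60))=-450 / 23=-19.57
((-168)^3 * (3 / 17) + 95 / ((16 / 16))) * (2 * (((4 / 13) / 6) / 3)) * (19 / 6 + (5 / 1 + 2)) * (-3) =1735240282 / 1989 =872418.44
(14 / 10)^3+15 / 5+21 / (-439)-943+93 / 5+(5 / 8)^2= -3225115997 / 3512000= -918.31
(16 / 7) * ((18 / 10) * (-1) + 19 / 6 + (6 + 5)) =424 / 15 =28.27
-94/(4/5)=-235/2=-117.50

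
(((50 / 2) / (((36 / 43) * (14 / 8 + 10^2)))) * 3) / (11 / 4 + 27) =4300 / 145299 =0.03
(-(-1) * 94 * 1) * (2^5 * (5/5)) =3008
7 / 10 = 0.70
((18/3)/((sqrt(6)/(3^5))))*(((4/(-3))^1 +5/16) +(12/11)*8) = 329589*sqrt(6)/176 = 4587.07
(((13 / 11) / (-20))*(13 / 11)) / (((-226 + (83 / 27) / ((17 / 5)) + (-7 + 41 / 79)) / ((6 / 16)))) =18384327 / 162569966240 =0.00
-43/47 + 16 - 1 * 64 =-2299/47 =-48.91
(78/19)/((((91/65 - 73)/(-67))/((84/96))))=3.36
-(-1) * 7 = 7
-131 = -131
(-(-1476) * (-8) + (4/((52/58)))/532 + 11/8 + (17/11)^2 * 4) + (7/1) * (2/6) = -59221525843/5021016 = -11794.73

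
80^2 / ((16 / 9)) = 3600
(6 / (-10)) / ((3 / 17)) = -17 / 5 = -3.40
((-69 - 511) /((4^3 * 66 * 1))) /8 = -145 /8448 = -0.02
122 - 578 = -456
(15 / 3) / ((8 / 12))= 15 / 2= 7.50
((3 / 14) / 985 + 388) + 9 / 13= 69680909 / 179270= 388.69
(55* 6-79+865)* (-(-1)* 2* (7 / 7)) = 2232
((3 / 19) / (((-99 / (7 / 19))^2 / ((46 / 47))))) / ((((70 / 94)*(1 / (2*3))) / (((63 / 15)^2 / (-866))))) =-15778 / 44920448375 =-0.00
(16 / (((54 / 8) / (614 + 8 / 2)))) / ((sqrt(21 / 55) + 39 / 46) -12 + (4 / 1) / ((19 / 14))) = -4544656244480 / 25310131731 -10070941184*sqrt(1155) / 25310131731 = -193.08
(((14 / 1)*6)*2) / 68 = 42 / 17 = 2.47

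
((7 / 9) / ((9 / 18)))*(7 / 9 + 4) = 7.43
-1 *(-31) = 31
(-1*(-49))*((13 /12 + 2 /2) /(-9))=-1225 /108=-11.34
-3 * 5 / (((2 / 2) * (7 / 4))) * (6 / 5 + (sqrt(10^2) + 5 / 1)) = -972 / 7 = -138.86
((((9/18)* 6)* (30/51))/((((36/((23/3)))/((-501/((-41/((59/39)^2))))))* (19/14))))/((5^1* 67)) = 93593647/4048663203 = 0.02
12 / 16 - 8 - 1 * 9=-65 / 4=-16.25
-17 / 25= -0.68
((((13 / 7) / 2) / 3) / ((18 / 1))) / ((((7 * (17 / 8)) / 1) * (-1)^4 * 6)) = 13 / 67473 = 0.00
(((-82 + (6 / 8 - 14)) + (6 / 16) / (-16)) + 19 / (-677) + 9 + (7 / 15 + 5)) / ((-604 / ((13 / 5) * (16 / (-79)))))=-1365940589 / 19382239200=-0.07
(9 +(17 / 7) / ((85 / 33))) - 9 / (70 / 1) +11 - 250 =-16043 / 70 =-229.19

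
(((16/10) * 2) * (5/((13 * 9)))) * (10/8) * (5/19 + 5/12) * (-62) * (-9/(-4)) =-16.21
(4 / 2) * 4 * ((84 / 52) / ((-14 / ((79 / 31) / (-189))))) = 316 / 25389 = 0.01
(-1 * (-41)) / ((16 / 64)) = 164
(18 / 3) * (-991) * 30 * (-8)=1427040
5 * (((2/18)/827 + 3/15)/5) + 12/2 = 230738/37215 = 6.20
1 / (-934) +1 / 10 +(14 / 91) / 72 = 0.10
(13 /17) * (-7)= -91 /17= -5.35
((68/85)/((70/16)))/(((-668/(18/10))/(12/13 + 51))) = -1944/75985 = -0.03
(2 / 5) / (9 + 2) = 0.04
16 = 16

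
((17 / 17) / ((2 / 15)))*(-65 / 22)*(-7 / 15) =455 / 44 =10.34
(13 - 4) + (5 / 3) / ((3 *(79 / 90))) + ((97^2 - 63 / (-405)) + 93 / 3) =33593998 / 3555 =9449.79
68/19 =3.58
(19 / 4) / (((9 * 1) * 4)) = 19 / 144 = 0.13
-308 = -308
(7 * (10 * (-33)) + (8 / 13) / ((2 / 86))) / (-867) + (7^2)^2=2403.63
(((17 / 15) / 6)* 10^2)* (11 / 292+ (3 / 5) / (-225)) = 65161 / 98550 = 0.66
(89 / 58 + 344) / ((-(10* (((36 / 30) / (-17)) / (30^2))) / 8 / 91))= 9301028100 / 29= 320725106.90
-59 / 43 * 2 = -118 / 43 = -2.74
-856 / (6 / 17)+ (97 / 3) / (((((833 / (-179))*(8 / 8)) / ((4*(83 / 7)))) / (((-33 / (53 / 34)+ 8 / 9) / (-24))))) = -9668979487 / 3576069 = -2703.80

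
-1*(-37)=37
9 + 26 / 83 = 773 / 83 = 9.31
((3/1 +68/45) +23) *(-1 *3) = -1238/15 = -82.53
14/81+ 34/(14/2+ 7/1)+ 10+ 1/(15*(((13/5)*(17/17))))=93074/7371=12.63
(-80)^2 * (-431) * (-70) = 193088000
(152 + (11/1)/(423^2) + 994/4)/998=143322151/357142284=0.40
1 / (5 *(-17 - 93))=-1 / 550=-0.00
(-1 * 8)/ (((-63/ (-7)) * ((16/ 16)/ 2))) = -16/ 9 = -1.78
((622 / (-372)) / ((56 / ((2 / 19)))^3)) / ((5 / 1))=-311 / 140028954240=-0.00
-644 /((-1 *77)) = 8.36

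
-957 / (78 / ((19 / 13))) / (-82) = 6061 / 27716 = 0.22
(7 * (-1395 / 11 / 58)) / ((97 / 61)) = -595665 / 61886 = -9.63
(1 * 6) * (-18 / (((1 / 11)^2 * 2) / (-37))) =241758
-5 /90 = -1 /18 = -0.06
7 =7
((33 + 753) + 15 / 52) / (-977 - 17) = -5841 / 7384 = -0.79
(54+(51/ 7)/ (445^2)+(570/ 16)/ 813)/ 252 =162414076793/ 757317304800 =0.21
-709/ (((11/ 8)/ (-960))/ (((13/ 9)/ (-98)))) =-11797760/ 1617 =-7296.08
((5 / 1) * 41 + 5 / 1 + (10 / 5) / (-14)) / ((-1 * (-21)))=9.99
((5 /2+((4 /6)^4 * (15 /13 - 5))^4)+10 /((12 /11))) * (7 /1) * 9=103272887542615 /136606377609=755.99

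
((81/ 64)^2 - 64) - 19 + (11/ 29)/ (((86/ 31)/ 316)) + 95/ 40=-182943425/ 5107712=-35.82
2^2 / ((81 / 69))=92 / 27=3.41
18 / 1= 18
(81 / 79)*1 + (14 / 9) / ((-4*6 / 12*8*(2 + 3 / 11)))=139717 / 142200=0.98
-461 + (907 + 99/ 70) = 31319/ 70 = 447.41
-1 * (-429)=429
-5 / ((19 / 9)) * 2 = -90 / 19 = -4.74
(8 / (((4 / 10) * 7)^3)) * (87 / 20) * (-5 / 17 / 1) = -10875 / 23324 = -0.47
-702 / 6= -117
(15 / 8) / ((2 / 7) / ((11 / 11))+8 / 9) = 1.60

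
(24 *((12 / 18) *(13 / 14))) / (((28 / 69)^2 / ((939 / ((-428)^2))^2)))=54572357853 / 23019675209216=0.00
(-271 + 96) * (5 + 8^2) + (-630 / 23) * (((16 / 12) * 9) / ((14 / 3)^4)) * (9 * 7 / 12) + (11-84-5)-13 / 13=-109613269 / 9016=-12157.64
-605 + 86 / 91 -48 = -652.05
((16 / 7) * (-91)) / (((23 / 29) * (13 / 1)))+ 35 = 341 / 23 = 14.83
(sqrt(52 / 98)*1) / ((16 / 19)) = 19*sqrt(26) / 112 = 0.87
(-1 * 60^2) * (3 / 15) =-720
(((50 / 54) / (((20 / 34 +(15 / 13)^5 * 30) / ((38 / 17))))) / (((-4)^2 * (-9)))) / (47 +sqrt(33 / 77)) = -2320952543 / 470041316972928 +7054567 * sqrt(21) / 470041316972928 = -0.00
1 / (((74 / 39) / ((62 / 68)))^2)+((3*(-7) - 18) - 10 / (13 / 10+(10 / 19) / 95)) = -1385178703639 / 29834496528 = -46.43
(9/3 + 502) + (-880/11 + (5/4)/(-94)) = 159795/376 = 424.99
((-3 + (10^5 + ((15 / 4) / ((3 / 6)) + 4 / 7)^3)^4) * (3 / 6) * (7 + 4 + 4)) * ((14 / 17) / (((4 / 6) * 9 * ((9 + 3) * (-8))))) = -28947910783134095885599507229904965 / 26435561427566592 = -1095036731580350137.04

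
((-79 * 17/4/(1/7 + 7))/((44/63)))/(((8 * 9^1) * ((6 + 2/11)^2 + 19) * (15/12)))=-103411/7912000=-0.01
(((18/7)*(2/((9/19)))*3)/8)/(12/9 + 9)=171/434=0.39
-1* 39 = -39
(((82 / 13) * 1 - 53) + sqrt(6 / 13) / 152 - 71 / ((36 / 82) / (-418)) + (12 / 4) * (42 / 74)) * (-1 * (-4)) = sqrt(78) / 494 + 1169780636 / 4329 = 270219.62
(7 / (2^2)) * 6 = 21 / 2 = 10.50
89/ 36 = 2.47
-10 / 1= -10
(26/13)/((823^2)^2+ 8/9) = 18/4128971168177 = 0.00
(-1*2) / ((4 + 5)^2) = -2 / 81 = -0.02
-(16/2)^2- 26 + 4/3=-266/3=-88.67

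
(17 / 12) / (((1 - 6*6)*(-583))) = 17 / 244860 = 0.00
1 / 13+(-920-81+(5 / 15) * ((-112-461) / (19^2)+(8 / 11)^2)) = -1705732493 / 1703559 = -1001.28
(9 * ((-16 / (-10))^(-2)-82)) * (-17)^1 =799119 / 64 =12486.23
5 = 5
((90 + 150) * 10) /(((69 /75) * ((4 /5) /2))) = 150000 /23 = 6521.74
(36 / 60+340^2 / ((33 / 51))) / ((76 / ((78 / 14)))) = 54745041 / 4180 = 13096.90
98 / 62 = 49 / 31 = 1.58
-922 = -922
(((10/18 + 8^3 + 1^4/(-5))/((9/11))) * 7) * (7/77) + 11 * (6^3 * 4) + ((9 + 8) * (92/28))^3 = 25585076371/138915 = 184177.92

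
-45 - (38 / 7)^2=-3649 / 49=-74.47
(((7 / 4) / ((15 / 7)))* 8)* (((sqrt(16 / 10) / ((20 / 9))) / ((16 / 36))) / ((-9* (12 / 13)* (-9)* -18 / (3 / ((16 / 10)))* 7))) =-91* sqrt(10) / 172800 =-0.00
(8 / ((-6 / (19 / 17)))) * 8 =-608 / 51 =-11.92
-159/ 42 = -53/ 14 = -3.79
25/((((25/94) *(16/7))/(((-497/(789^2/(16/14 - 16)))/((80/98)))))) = 14879683/24900840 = 0.60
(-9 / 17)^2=81 / 289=0.28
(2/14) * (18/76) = 9/266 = 0.03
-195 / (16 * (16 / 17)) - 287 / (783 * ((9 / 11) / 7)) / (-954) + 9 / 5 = -47956667189 / 4302616320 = -11.15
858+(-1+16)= 873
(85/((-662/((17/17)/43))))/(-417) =0.00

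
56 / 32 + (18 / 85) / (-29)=17183 / 9860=1.74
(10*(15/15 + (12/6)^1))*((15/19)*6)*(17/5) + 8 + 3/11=102709/209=491.43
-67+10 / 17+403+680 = 17282 / 17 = 1016.59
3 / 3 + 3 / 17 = 20 / 17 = 1.18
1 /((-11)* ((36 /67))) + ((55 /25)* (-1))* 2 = -9047 /1980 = -4.57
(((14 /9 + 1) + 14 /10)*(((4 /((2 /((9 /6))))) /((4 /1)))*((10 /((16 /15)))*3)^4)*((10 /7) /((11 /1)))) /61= 76032421875 /19238912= 3952.01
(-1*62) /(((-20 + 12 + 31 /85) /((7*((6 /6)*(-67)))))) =-2471630 /649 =-3808.37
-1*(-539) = 539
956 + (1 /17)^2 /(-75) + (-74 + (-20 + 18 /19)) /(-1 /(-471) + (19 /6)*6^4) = 8953025804981 /9365312325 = 955.98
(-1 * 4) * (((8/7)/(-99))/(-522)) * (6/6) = -16/180873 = -0.00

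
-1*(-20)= 20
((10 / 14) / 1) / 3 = 5 / 21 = 0.24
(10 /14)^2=25 /49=0.51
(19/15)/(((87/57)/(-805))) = -58121/87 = -668.06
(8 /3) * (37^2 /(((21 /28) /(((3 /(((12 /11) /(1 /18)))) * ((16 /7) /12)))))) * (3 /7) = 240944 /3969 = 60.71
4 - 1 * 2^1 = 2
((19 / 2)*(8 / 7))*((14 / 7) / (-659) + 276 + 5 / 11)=152303772 / 50743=3001.47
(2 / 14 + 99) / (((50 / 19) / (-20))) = -26372 / 35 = -753.49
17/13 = 1.31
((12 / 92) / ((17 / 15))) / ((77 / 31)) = 1395 / 30107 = 0.05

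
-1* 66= -66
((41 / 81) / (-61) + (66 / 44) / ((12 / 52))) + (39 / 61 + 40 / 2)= 268109 / 9882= 27.13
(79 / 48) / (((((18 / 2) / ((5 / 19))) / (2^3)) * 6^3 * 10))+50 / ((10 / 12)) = 26593999 / 443232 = 60.00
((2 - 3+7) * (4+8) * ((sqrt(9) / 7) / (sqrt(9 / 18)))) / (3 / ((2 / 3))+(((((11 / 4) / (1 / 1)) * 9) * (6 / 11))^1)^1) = 2.42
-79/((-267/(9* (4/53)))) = 0.20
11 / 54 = 0.20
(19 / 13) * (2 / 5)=38 / 65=0.58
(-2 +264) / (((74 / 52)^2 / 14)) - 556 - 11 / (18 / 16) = 1245.45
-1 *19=-19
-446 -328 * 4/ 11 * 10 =-18026/ 11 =-1638.73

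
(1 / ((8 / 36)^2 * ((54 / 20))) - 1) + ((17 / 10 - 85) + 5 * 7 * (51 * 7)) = 62091 / 5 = 12418.20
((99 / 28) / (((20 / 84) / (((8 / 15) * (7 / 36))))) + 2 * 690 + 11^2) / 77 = 75127 / 3850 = 19.51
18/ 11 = 1.64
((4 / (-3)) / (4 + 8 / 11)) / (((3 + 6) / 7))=-77 / 351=-0.22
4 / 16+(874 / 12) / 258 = 206 / 387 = 0.53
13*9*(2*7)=1638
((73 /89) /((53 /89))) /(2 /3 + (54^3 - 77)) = 219 /25024639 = 0.00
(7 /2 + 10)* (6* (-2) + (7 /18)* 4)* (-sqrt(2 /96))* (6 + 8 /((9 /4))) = 2021* sqrt(3) /18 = 194.47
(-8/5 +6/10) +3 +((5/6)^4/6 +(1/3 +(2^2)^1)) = 49873/7776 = 6.41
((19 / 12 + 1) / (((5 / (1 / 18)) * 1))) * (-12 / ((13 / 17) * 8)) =-527 / 9360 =-0.06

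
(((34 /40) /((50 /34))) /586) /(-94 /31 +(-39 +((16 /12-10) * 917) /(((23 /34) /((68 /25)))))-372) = -36363 /1193333294840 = -0.00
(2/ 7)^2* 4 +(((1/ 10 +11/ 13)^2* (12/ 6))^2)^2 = 2648638699084881169/ 249817533306250000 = 10.60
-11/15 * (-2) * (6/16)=11/20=0.55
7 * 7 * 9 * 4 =1764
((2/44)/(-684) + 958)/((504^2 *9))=14415983/34401894912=0.00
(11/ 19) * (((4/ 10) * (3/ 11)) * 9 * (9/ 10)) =243/ 475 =0.51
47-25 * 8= -153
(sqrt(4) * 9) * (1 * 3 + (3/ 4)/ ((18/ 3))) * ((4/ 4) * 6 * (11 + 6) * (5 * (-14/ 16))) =-401625/ 16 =-25101.56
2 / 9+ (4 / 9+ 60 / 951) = 0.73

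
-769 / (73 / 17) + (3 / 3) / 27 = -352898 / 1971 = -179.05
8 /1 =8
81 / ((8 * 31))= 81 / 248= 0.33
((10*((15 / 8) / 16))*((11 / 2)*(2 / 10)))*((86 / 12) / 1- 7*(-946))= 2187625 / 256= 8545.41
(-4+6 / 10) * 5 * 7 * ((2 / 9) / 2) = -119 / 9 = -13.22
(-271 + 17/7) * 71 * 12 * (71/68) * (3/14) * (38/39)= -540193560/10829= -49883.97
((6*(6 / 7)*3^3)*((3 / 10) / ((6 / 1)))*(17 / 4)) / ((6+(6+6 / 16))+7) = 8262 / 5425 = 1.52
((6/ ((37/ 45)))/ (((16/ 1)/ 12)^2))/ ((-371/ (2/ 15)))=-81/ 54908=-0.00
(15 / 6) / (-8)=-0.31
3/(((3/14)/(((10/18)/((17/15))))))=350/51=6.86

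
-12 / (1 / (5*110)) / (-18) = 1100 / 3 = 366.67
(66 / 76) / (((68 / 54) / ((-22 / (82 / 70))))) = -343035 / 26486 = -12.95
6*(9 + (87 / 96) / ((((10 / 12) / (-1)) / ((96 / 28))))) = 1107 / 35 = 31.63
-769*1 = -769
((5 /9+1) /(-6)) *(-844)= 5908 /27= 218.81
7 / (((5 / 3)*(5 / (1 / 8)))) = 21 / 200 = 0.10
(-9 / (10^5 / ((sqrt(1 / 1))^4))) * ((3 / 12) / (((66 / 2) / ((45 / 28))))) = -0.00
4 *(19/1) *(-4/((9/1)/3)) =-304/3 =-101.33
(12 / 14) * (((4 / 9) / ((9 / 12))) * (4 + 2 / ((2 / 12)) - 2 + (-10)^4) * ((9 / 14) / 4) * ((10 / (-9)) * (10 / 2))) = -667600 / 147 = -4541.50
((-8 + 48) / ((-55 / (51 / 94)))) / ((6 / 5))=-170 / 517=-0.33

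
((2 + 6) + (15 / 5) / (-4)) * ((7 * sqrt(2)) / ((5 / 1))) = 203 * sqrt(2) / 20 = 14.35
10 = 10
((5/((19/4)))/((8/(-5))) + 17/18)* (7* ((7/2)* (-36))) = -4802/19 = -252.74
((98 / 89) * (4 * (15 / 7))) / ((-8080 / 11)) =-231 / 17978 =-0.01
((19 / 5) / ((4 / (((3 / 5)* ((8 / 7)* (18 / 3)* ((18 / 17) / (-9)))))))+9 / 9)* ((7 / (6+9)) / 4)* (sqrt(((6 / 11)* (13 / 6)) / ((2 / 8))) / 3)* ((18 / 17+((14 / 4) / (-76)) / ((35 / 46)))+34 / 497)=5503642351* sqrt(143) / 1350868365000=0.05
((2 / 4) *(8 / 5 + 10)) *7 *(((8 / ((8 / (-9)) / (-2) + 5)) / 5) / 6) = 1.99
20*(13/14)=130/7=18.57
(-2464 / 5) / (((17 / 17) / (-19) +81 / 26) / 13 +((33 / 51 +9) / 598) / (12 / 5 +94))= -1491093251648 / 713363865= -2090.23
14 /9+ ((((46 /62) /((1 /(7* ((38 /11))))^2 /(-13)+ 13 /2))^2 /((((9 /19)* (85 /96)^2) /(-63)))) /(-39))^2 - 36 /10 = -1131623966779591926341083445738209130926444 /554382814915426859578394414117952320705625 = -2.04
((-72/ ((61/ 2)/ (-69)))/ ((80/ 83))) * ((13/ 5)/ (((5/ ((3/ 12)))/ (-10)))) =-670059/ 3050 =-219.69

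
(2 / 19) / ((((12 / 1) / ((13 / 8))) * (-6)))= -13 / 5472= -0.00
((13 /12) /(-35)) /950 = -13 /399000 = -0.00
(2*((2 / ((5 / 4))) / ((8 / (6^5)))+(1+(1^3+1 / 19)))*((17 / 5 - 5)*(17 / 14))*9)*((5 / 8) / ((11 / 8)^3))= -1053540864 / 80465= -13093.16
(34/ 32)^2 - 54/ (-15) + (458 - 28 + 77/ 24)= 1681679/ 3840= 437.94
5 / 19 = 0.26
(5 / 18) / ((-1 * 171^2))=-5 / 526338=-0.00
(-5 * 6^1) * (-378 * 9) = 102060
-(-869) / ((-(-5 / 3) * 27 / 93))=26939 / 15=1795.93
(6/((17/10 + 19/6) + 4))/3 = 30/133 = 0.23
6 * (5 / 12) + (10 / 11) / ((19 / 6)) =1165 / 418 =2.79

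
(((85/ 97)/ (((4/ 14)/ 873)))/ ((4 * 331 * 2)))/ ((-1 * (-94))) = 5355/ 497824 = 0.01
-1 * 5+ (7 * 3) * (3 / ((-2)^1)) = -73 / 2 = -36.50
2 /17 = 0.12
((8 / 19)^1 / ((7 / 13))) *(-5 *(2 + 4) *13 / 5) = -8112 / 133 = -60.99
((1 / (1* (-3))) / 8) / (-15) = 1 / 360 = 0.00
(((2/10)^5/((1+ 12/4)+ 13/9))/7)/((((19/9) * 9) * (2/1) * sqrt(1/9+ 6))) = 27 * sqrt(55)/2240218750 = 0.00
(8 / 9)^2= 64 / 81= 0.79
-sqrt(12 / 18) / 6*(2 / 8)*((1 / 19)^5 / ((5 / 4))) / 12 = -sqrt(6) / 2674186920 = -0.00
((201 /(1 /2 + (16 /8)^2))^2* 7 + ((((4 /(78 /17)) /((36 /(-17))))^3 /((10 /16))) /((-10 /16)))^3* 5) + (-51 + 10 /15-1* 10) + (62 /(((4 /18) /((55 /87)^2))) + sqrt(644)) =2* sqrt(161) + 2978958337977506287284058609409828 /212525019975987845267062471875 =14042.35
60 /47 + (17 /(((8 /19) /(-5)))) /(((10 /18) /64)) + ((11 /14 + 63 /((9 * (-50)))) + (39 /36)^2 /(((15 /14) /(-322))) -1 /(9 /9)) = -20970797147 /888300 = -23607.79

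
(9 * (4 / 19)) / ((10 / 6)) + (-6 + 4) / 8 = 337 / 380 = 0.89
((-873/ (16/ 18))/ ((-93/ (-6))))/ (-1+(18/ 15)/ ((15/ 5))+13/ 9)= -353565/ 4712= -75.04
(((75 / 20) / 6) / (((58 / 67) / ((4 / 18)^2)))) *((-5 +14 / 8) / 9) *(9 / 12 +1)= -30485 / 1353024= -0.02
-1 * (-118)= 118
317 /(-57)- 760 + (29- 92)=-47228 /57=-828.56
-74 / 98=-37 / 49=-0.76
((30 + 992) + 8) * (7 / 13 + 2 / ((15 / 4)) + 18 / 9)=3163.95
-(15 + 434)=-449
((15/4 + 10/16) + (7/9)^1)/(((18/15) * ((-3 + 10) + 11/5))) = 9275/19872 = 0.47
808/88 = 101/11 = 9.18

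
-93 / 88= -1.06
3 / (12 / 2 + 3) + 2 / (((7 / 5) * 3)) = 0.81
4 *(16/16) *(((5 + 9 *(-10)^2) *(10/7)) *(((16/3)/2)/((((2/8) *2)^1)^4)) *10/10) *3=4633600/7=661942.86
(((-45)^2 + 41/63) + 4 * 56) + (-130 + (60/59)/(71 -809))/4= 337887077/152397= 2217.15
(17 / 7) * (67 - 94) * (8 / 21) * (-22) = 26928 / 49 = 549.55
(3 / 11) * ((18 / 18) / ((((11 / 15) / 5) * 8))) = 225 / 968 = 0.23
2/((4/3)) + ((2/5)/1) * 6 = 39/10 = 3.90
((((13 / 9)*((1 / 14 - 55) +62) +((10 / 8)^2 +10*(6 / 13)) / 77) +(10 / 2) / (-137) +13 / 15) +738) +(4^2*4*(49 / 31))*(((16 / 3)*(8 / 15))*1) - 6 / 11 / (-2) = 3174595152959 / 3060897840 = 1037.15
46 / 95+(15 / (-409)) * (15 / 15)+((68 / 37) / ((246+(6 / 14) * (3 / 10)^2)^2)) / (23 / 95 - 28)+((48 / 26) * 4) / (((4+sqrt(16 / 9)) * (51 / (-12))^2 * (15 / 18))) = 0.54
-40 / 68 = -10 / 17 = -0.59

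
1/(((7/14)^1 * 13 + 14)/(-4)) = -8/41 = -0.20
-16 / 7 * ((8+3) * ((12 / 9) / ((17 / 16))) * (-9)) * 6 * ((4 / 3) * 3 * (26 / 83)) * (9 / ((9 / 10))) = 21348.80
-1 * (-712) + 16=728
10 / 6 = 5 / 3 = 1.67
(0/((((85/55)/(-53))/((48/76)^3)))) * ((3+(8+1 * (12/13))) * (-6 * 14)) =0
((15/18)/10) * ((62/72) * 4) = 0.29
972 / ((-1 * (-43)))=972 / 43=22.60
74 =74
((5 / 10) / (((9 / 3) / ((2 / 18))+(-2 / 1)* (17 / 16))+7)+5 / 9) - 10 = -7213 / 765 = -9.43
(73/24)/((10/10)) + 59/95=8351/2280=3.66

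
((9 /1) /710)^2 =81 /504100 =0.00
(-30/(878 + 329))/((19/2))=-60/22933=-0.00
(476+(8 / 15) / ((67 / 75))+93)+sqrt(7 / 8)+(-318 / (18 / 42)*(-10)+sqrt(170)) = sqrt(14) / 4+sqrt(170)+535303 / 67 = 8003.57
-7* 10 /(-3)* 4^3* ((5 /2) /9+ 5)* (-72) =-1702400 /3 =-567466.67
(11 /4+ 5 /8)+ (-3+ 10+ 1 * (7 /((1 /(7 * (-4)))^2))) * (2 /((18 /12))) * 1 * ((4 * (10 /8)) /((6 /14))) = 6154643 /72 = 85481.15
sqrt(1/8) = sqrt(2)/4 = 0.35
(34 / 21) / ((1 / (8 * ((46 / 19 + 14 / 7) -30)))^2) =171320832 / 2527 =67796.13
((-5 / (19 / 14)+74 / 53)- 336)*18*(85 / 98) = -260601840 / 49343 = -5281.43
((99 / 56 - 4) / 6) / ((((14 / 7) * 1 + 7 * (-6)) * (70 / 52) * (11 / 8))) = 65 / 12936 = 0.01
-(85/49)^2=-7225/2401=-3.01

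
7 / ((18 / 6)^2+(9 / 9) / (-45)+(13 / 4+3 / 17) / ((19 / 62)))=29070 / 83717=0.35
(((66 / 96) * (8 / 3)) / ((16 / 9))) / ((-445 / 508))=-4191 / 3560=-1.18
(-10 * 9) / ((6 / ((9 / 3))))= -45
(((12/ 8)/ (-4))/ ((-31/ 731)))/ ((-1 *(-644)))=2193/ 159712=0.01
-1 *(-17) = 17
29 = 29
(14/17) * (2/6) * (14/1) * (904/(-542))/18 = -44296/124389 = -0.36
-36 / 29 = -1.24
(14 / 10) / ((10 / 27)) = 189 / 50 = 3.78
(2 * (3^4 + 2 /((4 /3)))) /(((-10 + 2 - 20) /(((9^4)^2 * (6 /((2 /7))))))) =-21308126895 /4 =-5327031723.75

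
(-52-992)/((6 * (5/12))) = -2088/5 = -417.60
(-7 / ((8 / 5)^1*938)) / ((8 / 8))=-5 / 1072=-0.00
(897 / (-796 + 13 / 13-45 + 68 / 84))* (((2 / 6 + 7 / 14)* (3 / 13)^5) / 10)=-117369 / 2013322012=-0.00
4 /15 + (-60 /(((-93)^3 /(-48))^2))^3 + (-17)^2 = 19900783584730793986194325843621139 /68797362012206017467832439268015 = 289.27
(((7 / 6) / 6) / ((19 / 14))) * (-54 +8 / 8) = -2597 / 342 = -7.59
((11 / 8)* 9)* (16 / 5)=198 / 5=39.60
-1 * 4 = -4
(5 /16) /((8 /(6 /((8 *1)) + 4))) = 95 /512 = 0.19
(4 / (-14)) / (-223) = 2 / 1561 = 0.00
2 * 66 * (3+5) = 1056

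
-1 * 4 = -4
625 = 625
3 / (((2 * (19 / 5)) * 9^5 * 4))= 5 / 2991816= 0.00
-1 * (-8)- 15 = -7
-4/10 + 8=38/5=7.60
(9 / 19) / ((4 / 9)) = 81 / 76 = 1.07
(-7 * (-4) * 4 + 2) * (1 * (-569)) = -64866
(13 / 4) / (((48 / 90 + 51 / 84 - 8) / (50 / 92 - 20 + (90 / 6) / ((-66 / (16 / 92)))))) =13465725 / 1457786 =9.24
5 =5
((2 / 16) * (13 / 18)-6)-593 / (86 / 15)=-109.34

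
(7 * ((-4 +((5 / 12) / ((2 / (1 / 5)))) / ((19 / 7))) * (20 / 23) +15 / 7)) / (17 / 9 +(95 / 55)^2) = -382965 / 201628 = -1.90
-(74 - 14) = -60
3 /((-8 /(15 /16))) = -45 /128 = -0.35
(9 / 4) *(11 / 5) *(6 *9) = 2673 / 10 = 267.30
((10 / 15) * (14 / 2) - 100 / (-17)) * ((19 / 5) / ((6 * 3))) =5111 / 2295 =2.23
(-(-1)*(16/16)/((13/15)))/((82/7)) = 105/1066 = 0.10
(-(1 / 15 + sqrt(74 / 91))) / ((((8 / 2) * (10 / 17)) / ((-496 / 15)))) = 1054 / 1125 + 1054 * sqrt(6734) / 6825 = 13.61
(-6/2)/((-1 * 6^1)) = 1/2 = 0.50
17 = 17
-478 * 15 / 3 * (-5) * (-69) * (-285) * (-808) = -189877374000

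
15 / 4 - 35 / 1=-125 / 4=-31.25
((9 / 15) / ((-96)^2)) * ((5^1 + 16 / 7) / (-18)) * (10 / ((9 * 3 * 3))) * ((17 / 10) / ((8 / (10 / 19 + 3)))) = -0.00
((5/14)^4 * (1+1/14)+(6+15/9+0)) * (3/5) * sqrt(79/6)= 12398077 * sqrt(474)/16134720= 16.73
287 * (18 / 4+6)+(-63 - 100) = 5701 / 2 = 2850.50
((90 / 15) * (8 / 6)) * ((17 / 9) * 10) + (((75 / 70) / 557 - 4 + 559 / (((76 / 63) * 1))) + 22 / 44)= 1629471311 / 2666916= 610.99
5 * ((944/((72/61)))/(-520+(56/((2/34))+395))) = 35990/7443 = 4.84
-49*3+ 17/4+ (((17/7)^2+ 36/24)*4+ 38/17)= -369595/3332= -110.92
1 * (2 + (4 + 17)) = 23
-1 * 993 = -993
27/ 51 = 9/ 17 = 0.53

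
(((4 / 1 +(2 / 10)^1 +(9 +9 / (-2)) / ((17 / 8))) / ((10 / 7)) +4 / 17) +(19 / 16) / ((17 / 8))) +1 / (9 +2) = 24812 / 4675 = 5.31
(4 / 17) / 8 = 1 / 34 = 0.03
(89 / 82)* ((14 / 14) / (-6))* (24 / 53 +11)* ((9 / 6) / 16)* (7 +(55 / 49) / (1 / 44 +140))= -114293381789 / 83968614016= -1.36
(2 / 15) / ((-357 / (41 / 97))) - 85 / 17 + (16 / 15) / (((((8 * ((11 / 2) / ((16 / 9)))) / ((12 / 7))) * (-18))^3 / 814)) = -20206947174685 / 4041221856903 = -5.00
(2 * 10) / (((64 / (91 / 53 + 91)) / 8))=12285 / 53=231.79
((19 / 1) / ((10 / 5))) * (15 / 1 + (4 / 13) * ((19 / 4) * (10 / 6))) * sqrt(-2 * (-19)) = 6460 * sqrt(38) / 39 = 1021.08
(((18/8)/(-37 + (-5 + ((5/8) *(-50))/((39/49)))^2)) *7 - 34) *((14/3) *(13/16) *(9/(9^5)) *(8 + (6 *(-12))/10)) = -14469808717/920743046019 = -0.02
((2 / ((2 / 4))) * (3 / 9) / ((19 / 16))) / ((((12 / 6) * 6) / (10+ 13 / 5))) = 112 / 95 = 1.18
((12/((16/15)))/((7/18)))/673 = 0.04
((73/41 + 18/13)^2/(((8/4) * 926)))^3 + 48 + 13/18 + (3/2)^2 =66813201098161064259905908361/1310776693223575939442347968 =50.97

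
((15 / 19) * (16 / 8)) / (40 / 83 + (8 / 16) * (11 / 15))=74700 / 40147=1.86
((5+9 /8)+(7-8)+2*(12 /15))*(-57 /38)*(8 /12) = -269 /40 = -6.72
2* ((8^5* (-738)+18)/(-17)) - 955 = 48349297/17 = 2844076.29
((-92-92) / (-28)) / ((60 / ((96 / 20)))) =92 / 175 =0.53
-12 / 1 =-12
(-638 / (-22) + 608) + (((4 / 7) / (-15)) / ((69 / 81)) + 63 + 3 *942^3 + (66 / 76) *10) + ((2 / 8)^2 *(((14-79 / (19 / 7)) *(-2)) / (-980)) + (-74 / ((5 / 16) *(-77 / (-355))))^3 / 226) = 9024597256898613652323 / 3607048971680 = 2501933665.93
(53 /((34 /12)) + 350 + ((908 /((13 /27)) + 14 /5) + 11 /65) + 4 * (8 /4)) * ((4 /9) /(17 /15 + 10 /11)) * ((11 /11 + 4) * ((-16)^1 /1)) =-2937323840 /74477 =-39439.34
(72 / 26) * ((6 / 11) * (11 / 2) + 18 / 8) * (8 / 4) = 378 / 13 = 29.08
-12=-12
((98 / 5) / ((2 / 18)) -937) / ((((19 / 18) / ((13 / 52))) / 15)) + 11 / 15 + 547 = -1228007 / 570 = -2154.40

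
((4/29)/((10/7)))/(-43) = -14/6235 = -0.00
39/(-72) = -13/24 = -0.54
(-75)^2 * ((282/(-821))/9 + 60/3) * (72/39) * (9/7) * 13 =3464804.25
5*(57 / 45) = 6.33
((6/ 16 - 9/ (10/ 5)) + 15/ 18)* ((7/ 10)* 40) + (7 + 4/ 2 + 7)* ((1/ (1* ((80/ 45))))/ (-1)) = -607/ 6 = -101.17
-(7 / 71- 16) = 1129 / 71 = 15.90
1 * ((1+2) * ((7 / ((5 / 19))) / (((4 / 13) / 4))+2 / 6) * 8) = 41536 / 5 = 8307.20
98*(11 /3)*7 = 7546 /3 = 2515.33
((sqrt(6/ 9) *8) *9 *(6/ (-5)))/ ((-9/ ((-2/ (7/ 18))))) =-40.31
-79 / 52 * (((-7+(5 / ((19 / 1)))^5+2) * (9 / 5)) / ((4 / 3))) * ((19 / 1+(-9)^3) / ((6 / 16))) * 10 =-6248220149700 / 32189287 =-194108.68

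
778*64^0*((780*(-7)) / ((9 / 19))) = -26903240 / 3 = -8967746.67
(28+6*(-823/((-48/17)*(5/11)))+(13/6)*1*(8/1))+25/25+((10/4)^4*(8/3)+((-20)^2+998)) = 215841/40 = 5396.02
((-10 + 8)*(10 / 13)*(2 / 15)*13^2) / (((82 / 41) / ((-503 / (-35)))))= -26156 / 105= -249.10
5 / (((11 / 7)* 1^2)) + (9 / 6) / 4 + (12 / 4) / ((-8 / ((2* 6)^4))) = -683975 / 88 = -7772.44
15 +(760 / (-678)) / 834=2120255 / 141363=15.00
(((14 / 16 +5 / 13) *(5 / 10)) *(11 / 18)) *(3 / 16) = 1441 / 19968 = 0.07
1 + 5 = 6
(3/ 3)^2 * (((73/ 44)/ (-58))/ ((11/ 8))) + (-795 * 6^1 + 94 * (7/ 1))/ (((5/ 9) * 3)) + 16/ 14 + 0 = -2466.08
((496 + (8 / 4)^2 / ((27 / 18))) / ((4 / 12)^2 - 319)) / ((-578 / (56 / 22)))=24 / 3485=0.01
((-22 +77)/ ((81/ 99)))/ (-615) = -121/ 1107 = -0.11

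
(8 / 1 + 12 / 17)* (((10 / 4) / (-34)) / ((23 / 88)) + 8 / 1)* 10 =4466640 / 6647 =671.98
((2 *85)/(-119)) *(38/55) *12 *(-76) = 69312/77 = 900.16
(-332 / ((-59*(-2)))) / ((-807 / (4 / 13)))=664 / 618969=0.00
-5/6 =-0.83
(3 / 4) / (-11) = -3 / 44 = -0.07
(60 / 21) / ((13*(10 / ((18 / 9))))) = 4 / 91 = 0.04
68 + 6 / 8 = 275 / 4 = 68.75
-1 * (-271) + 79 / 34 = 9293 / 34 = 273.32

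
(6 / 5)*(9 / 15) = 0.72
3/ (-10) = -3/ 10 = -0.30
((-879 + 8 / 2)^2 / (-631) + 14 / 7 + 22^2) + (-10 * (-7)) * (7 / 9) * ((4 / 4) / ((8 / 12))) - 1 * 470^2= -419385982 / 1893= -221545.69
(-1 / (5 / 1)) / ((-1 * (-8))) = -1 / 40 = -0.02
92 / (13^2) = 92 / 169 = 0.54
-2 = -2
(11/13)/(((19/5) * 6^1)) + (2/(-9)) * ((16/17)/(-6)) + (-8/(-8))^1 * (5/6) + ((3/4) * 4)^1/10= 1366489/1133730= 1.21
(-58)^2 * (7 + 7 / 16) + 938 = 103831 / 4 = 25957.75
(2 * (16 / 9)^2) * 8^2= 32768 / 81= 404.54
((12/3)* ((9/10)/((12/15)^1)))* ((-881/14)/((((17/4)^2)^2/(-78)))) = 39581568/584647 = 67.70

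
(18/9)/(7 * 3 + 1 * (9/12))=8/87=0.09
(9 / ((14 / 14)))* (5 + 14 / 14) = 54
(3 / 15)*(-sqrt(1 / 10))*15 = -3*sqrt(10) / 10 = -0.95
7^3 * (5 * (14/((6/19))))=228095/3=76031.67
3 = 3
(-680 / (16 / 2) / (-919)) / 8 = 85 / 7352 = 0.01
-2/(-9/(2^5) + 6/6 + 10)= -64/343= -0.19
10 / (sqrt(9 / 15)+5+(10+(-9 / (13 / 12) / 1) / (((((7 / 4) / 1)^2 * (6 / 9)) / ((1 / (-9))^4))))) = 998302625775 / 1493398649209 -13311252045 * sqrt(15) / 1493398649209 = 0.63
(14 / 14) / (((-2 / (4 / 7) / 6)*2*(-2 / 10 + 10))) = -30 / 343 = -0.09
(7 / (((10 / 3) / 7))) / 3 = 49 / 10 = 4.90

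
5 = 5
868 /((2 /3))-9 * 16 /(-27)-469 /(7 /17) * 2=-2912 /3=-970.67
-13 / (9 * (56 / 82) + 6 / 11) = -1.94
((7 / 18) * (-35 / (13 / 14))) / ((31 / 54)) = -25.53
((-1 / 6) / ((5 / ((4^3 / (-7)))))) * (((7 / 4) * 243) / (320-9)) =648 / 1555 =0.42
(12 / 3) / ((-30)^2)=1 / 225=0.00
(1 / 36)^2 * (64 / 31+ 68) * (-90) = -905 / 186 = -4.87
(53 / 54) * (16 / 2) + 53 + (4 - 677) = -16528 / 27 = -612.15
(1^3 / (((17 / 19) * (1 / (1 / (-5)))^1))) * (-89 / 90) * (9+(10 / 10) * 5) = 3.09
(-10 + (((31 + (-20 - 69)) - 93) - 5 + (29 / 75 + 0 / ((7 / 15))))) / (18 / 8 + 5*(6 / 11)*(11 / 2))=-49684 / 5175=-9.60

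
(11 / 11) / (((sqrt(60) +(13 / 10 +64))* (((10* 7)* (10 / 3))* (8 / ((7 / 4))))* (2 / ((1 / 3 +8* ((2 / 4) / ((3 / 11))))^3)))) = 1322325 / 53812352 - 10125* sqrt(15) / 13453088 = 0.02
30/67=0.45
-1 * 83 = -83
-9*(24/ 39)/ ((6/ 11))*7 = -924/ 13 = -71.08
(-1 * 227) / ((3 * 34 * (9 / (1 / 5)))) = -227 / 4590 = -0.05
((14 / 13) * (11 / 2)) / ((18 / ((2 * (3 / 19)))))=0.10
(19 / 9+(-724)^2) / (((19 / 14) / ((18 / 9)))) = 772473.01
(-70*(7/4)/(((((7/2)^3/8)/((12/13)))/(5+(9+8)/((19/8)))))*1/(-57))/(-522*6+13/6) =-126720/88129847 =-0.00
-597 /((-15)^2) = -199 /75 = -2.65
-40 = -40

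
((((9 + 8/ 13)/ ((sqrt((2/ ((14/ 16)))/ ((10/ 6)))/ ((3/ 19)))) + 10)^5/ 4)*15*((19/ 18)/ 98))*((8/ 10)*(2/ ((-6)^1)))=-55717577946565625/ 44232629995008 -6155879167148828125*sqrt(105)/ 87403676870135808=-1981.35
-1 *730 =-730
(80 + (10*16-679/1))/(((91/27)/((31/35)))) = -367443/3185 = -115.37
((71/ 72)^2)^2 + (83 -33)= 1369104481/ 26873856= 50.95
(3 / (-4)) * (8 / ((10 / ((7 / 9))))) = -7 / 15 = -0.47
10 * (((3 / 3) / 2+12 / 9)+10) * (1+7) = 946.67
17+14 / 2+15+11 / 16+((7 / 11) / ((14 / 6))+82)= 121.96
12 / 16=3 / 4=0.75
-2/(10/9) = -1.80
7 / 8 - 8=-57 / 8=-7.12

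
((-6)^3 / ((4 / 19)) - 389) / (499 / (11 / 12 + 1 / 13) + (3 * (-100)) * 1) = -219325 / 31344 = -7.00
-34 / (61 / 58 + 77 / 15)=-29580 / 5381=-5.50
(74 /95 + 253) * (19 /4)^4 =165363631 /1280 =129190.34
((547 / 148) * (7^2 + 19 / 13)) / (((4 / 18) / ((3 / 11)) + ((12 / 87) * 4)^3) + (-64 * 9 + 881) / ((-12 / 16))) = -29536493562 / 64248148835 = -0.46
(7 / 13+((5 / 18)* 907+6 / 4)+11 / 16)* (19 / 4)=9058117 / 7488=1209.68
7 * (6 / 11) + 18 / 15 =276 / 55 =5.02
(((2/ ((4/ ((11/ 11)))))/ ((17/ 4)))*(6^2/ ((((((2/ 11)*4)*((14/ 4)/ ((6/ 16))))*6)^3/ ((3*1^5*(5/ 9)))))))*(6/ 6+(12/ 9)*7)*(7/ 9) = 206305/ 245661696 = 0.00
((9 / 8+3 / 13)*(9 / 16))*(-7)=-8883 / 1664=-5.34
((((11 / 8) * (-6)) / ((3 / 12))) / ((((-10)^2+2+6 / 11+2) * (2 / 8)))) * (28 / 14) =-1452 / 575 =-2.53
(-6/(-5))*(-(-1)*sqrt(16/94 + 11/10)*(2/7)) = 6*sqrt(280590)/8225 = 0.39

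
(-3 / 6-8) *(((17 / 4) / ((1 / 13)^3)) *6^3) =-17143191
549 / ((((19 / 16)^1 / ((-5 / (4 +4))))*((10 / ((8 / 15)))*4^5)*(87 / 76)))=-61 / 4640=-0.01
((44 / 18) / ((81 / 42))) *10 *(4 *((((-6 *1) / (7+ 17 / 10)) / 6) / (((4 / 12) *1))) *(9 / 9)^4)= -123200 / 7047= -17.48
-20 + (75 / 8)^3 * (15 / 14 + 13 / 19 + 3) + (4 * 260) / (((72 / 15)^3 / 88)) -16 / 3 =17359025297 / 3677184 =4720.74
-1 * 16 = -16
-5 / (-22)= 5 / 22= 0.23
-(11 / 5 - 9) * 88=2992 / 5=598.40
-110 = -110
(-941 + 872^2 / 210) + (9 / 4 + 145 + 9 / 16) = 4750517 / 1680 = 2827.69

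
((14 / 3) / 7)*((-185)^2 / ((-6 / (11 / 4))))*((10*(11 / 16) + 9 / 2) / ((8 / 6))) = -34259225 / 384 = -89216.73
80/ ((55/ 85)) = 1360/ 11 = 123.64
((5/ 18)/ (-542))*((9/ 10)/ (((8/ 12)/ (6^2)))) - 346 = -375091/ 1084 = -346.02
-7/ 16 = -0.44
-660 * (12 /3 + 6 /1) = -6600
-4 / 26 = -0.15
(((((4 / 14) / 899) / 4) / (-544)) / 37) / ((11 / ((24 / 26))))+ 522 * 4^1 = 18910146423165 / 9056583536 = 2088.00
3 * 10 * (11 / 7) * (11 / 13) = 3630 / 91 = 39.89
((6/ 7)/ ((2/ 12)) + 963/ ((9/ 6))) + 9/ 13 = 58953/ 91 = 647.84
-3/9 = -1/3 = -0.33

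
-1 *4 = -4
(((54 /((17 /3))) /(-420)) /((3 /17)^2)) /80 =-51 /5600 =-0.01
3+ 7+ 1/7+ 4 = 99/7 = 14.14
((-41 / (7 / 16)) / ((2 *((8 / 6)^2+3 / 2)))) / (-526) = 2952 / 108619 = 0.03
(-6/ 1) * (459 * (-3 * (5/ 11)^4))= 5163750/ 14641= 352.69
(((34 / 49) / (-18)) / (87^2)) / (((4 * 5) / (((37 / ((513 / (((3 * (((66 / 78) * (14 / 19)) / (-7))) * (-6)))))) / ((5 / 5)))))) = -6919 / 234973511955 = -0.00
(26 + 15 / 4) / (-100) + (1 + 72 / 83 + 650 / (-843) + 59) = 1673628089 / 27987600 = 59.80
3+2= 5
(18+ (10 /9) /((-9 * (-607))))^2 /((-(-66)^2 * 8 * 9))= -202286498 /195808905009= -0.00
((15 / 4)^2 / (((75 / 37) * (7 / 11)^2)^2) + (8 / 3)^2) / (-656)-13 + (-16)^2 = 1377617131439 / 5670201600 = 242.96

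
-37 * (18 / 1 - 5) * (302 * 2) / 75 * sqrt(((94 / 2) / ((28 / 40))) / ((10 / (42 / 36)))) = -145262 * sqrt(282) / 225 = -10841.62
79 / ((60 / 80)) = 316 / 3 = 105.33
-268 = -268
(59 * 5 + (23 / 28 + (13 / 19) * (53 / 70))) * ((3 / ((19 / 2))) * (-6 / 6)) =-337827 / 3610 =-93.58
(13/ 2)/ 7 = 13/ 14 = 0.93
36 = 36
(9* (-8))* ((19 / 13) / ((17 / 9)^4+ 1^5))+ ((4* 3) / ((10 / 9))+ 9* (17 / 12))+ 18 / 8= 53095137 / 2927665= 18.14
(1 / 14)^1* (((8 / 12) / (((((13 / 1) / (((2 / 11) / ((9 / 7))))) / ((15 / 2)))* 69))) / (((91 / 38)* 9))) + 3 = 218189161 / 72729657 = 3.00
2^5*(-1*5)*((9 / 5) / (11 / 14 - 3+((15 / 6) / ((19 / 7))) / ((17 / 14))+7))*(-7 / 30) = 506464 / 41785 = 12.12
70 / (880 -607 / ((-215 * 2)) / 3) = 90300 / 1135807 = 0.08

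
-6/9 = -2/3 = -0.67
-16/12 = -4/3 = -1.33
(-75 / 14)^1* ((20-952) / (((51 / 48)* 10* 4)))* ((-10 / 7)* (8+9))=-139800 / 49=-2853.06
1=1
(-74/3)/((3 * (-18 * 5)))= 37/405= 0.09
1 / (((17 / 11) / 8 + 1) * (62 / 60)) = 176 / 217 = 0.81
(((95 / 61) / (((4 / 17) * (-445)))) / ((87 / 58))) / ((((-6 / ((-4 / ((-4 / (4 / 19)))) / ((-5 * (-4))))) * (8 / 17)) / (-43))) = -12427 / 7817760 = -0.00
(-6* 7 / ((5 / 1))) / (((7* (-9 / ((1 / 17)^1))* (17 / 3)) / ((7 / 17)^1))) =14 / 24565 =0.00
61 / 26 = 2.35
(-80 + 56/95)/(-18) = 3772/855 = 4.41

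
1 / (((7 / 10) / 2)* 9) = 20 / 63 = 0.32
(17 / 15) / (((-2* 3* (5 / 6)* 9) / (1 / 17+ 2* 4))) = -137 / 675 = -0.20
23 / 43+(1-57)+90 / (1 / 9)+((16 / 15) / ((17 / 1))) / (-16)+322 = 11804162 / 10965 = 1076.53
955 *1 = 955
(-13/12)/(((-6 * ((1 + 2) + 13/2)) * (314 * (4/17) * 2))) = 221/1718208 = 0.00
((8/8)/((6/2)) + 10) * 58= 1798/3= 599.33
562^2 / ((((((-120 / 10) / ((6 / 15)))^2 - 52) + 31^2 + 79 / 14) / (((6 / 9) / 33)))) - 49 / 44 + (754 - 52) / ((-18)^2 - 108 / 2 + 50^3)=303495391097 / 126026380260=2.41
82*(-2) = -164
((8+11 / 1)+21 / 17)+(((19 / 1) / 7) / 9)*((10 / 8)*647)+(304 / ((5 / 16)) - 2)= 26452501 / 21420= 1234.94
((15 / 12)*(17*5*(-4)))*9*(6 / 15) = -1530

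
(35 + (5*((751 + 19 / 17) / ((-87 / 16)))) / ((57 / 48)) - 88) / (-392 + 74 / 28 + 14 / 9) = 749928186 / 457699721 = 1.64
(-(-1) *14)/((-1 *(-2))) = 7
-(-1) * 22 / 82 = 11 / 41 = 0.27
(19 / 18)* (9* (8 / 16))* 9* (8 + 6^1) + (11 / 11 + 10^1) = 1219 / 2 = 609.50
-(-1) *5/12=5/12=0.42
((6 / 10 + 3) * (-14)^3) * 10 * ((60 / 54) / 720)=-152.44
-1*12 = -12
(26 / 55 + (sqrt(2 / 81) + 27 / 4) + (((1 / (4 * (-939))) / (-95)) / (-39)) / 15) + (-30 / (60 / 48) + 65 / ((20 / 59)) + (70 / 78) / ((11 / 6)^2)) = sqrt(2) / 9 + 4426118204369 / 25257503700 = 175.40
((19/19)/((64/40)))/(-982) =-5/7856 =-0.00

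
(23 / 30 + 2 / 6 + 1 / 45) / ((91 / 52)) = 202 / 315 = 0.64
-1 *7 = -7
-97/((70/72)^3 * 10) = -10.56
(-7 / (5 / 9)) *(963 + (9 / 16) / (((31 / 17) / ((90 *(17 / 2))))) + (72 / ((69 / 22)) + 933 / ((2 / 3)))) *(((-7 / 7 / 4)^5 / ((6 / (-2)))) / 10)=-628011783 / 584089600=-1.08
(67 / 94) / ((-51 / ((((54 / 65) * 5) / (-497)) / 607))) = 603 / 3133539773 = 0.00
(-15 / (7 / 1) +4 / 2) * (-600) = 600 / 7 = 85.71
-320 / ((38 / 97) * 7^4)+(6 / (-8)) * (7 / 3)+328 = 59470715 / 182476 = 325.91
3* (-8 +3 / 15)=-117 / 5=-23.40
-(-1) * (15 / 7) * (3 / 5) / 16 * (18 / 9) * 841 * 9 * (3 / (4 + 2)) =68121 / 112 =608.22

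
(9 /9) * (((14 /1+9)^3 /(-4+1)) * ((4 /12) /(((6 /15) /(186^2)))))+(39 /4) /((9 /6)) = -233849727 /2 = -116924863.50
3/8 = 0.38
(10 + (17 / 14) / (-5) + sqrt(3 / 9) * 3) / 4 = sqrt(3) / 4 + 683 / 280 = 2.87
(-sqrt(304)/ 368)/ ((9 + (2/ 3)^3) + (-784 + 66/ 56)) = 189 * sqrt(19)/ 13450055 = 0.00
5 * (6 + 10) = 80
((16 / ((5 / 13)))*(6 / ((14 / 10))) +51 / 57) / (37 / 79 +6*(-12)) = -1882649 / 751583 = -2.50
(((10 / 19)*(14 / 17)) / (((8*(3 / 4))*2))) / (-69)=-35 / 66861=-0.00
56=56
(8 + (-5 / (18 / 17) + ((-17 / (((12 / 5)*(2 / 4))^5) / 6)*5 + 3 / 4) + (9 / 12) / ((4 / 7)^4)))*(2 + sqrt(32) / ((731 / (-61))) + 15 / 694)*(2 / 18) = 0.92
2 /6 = 1 /3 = 0.33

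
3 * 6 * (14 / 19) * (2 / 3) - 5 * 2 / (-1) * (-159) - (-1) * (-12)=-30270 / 19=-1593.16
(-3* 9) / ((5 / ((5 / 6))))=-9 / 2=-4.50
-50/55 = -0.91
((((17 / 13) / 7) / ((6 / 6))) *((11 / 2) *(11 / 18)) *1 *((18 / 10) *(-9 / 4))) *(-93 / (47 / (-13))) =-1721709 / 26320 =-65.41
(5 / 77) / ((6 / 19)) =0.21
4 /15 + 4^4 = 3844 /15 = 256.27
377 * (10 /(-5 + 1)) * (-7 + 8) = -1885 /2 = -942.50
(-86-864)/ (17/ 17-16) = 190/ 3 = 63.33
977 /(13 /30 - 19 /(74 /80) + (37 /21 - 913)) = -7591290 /7236553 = -1.05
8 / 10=4 / 5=0.80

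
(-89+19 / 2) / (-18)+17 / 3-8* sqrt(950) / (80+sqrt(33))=-3200* sqrt(38) / 6367+40* sqrt(1254) / 6367+121 / 12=7.21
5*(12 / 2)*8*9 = 2160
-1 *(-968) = 968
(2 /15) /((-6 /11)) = -11 /45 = -0.24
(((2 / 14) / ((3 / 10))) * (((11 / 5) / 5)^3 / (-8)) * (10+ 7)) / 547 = -22627 / 143587500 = -0.00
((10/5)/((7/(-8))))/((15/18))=-96/35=-2.74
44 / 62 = 22 / 31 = 0.71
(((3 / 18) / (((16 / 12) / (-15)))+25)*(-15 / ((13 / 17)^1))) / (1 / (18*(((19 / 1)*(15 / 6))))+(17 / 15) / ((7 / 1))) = -2781.59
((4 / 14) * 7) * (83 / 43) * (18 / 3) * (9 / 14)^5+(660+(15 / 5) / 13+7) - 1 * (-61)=54925624549 / 75160904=730.77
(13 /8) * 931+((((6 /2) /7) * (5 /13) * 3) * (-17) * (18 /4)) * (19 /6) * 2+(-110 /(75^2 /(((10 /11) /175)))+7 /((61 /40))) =45601046107 /35685000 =1277.88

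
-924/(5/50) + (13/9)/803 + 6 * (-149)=-73238405/7227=-10134.00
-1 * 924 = -924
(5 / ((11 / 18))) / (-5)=-18 / 11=-1.64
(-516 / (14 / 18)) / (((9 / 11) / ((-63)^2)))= -3218292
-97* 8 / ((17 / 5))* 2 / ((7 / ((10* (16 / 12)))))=-310400 / 357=-869.47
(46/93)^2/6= 1058/25947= 0.04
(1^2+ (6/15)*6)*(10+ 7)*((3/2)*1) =867/10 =86.70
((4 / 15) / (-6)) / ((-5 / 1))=2 / 225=0.01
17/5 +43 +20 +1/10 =133/2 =66.50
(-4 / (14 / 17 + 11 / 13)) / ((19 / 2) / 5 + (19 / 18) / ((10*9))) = -159120 / 126977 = -1.25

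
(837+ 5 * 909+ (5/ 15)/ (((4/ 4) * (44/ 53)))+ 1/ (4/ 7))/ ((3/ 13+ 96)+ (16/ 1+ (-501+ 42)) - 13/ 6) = -4619602/ 299387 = -15.43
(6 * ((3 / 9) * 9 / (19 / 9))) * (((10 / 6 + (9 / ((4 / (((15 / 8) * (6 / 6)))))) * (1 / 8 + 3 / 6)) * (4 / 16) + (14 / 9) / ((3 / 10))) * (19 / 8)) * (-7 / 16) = -3635205 / 65536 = -55.47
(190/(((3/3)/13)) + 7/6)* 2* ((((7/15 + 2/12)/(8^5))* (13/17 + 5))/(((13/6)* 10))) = 13803937/543129600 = 0.03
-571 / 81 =-7.05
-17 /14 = -1.21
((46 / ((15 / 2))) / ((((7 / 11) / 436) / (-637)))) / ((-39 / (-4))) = -12354496 / 45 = -274544.36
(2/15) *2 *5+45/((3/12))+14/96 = 8711/48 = 181.48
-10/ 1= -10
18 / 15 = 6 / 5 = 1.20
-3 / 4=-0.75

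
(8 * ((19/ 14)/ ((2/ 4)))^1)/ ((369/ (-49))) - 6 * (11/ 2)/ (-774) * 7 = -82033/ 31734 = -2.59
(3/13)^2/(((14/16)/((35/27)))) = 40/507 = 0.08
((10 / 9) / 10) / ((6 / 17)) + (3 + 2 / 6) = 197 / 54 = 3.65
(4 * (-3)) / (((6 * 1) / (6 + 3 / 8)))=-51 / 4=-12.75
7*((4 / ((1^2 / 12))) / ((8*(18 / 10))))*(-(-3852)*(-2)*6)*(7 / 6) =-1258320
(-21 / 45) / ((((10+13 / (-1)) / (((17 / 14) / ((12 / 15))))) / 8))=17 / 9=1.89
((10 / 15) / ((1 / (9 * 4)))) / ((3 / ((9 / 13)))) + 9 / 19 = 1485 / 247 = 6.01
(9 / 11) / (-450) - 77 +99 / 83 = -3460683 / 45650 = -75.81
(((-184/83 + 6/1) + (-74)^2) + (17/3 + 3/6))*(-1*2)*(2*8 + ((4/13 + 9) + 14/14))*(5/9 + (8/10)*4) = -1349609482/1245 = -1084023.68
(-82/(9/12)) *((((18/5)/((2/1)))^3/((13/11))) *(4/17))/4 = -876744/27625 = -31.74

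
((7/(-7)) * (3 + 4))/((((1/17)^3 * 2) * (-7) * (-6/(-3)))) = 4913/4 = 1228.25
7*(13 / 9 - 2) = -35 / 9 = -3.89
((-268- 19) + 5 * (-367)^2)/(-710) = -336579/355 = -948.11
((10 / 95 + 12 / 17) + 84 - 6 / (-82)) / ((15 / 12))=4496492 / 66215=67.91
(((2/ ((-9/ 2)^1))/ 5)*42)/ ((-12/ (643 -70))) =2674/ 15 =178.27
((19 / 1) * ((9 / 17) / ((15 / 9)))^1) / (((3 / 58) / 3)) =29754 / 85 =350.05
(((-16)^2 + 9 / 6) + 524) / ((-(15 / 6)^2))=-3126 / 25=-125.04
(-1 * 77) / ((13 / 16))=-1232 / 13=-94.77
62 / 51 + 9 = 521 / 51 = 10.22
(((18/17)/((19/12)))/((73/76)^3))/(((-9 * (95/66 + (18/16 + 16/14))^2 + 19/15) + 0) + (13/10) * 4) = -28404922613760/4412623064120287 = -0.01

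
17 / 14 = 1.21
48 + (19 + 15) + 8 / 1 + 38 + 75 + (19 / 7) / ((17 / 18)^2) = 416825 / 2023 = 206.04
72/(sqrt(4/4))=72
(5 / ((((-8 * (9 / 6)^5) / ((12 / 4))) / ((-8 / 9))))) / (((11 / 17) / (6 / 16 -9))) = -7820 / 2673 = -2.93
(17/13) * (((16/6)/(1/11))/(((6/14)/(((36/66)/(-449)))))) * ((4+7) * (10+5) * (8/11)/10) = -7616/5837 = -1.30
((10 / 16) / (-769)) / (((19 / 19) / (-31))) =155 / 6152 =0.03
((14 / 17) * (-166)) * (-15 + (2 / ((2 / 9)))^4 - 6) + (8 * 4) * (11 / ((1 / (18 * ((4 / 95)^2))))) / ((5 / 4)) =-685846176432 / 767125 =-894047.48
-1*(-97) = 97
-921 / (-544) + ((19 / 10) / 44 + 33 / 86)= 2727401 / 1286560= 2.12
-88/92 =-22/23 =-0.96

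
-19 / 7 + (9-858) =-5962 / 7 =-851.71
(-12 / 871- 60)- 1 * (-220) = 139348 / 871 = 159.99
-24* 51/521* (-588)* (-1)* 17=-12235104/521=-23483.88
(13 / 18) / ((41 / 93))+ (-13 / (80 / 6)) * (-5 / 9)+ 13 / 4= 1781 / 328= 5.43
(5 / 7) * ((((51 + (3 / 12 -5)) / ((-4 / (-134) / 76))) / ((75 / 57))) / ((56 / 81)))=72488439 / 784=92459.74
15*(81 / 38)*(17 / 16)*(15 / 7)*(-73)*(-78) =882071775 / 2128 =414507.41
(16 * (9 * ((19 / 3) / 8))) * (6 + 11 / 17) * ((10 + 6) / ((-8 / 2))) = -51528 / 17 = -3031.06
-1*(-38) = 38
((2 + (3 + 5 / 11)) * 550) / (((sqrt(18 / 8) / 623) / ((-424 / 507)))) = -528304000 / 507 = -1042019.72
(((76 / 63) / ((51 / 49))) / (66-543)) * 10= -5320 / 218943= -0.02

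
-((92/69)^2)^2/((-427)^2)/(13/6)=-512/63997479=-0.00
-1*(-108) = 108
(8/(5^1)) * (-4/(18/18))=-32/5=-6.40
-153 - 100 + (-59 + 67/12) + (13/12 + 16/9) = -2732/9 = -303.56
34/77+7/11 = 83/77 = 1.08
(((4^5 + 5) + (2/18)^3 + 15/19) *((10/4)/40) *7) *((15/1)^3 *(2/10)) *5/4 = 12480678875/32832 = 380137.64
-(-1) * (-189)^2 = 35721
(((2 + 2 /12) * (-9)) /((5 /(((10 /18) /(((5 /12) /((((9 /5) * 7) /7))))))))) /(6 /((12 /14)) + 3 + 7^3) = -0.03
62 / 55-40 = -38.87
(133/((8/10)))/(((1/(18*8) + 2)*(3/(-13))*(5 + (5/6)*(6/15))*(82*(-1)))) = 77805/94792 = 0.82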